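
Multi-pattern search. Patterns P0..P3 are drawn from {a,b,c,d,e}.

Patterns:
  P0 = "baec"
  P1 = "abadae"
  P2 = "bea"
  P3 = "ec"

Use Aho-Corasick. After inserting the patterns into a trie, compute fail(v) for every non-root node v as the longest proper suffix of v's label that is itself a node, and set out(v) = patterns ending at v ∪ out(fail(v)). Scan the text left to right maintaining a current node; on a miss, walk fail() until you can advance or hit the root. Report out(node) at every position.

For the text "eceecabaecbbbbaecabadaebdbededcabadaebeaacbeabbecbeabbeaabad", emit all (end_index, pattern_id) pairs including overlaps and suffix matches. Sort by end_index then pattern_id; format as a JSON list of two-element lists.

Build:
Trie nodes:
  n0 'ε': a→5 b→1 e→13
  n1 'b': a→2 e→11
  n2 'ba': e→3
  n3 'bae': c→4
  n4 'baec': ·  ←P0
  n5 'a': b→6
  n6 'ab': a→7
  n7 'aba': d→8
  n8 'abad': a→9
  n9 'abada': e→10
  n10 'abadae': ·  ←P1
  n11 'be': a→12
  n12 'bea': ·  ←P2
  n13 'e': c→14
  n14 'ec': ·  ←P3

BFS fail/out derivation:
  fail(1) 'b': from fail(0)=0 chase 'b': 0 ⇒ 0;  out=∅∪out(0)=∅
  fail(5) 'a': from fail(0)=0 chase 'a': 0 ⇒ 0;  out=∅∪out(0)=∅
  fail(13) 'e': from fail(0)=0 chase 'e': 0 ⇒ 0;  out=∅∪out(0)=∅
  fail(2) 'ba': from fail(1)=0 chase 'a': 0 ⇒ 5;  out=∅∪out(5)=∅
  fail(6) 'ab': from fail(5)=0 chase 'b': 0 ⇒ 1;  out=∅∪out(1)=∅
  fail(11) 'be': from fail(1)=0 chase 'e': 0 ⇒ 13;  out=∅∪out(13)=∅
  fail(14) 'ec': from fail(13)=0 chase 'c': 0 ⇒ 0;  out={3}∪out(0)={3}
  fail(3) 'bae': from fail(2)=5 chase 'e': 5→0 ⇒ 13;  out=∅∪out(13)=∅
  fail(7) 'aba': from fail(6)=1 chase 'a': 1 ⇒ 2;  out=∅∪out(2)=∅
  fail(12) 'bea': from fail(11)=13 chase 'a': 13→0 ⇒ 5;  out={2}∪out(5)={2}
  fail(4) 'baec': from fail(3)=13 chase 'c': 13 ⇒ 14;  out={0}∪out(14)={0,3}
  fail(8) 'abad': from fail(7)=2 chase 'd': 2→5→0 ⇒ 0;  out=∅∪out(0)=∅
  fail(9) 'abada': from fail(8)=0 chase 'a': 0 ⇒ 5;  out=∅∪out(5)=∅
  fail(10) 'abadae': from fail(9)=5 chase 'e': 5→0 ⇒ 13;  out={1}∪out(13)={1}

Scan:
[0] read 'e'  n0⇒n13
[1] read 'c'  n13⇒n14  emit P3@[0:1]
[2] read 'e'  n14⇒n13 (fail-walked)
[3] read 'e'  n13⇒n13 (fail-walked)
[4] read 'c'  n13⇒n14  emit P3@[3:4]
[5] read 'a'  n14⇒n5 (fail-walked)
[6] read 'b'  n5⇒n6
[7] read 'a'  n6⇒n7
[8] read 'e'  n7⇒n3 (fail-walked)
[9] read 'c'  n3⇒n4  emit P0@[6:9],P3@[8:9]
[10] read 'b'  n4⇒n1 (fail-walked)
[11] read 'b'  n1⇒n1 (fail-walked)
[12] read 'b'  n1⇒n1 (fail-walked)
[13] read 'b'  n1⇒n1 (fail-walked)
[14] read 'a'  n1⇒n2
[15] read 'e'  n2⇒n3
[16] read 'c'  n3⇒n4  emit P0@[13:16],P3@[15:16]
[17] read 'a'  n4⇒n5 (fail-walked)
[18] read 'b'  n5⇒n6
[19] read 'a'  n6⇒n7
[20] read 'd'  n7⇒n8
[21] read 'a'  n8⇒n9
[22] read 'e'  n9⇒n10  emit P1@[17:22]
[23] read 'b'  n10⇒n1 (fail-walked)
[24] read 'd'  n1⇒n0 (fail-walked)
[25] read 'b'  n0⇒n1
[26] read 'e'  n1⇒n11
[27] read 'd'  n11⇒n0 (fail-walked)
[28] read 'e'  n0⇒n13
[29] read 'd'  n13⇒n0 (fail-walked)
[30] read 'c'  n0⇒n0
[31] read 'a'  n0⇒n5
[32] read 'b'  n5⇒n6
[33] read 'a'  n6⇒n7
[34] read 'd'  n7⇒n8
[35] read 'a'  n8⇒n9
[36] read 'e'  n9⇒n10  emit P1@[31:36]
[37] read 'b'  n10⇒n1 (fail-walked)
[38] read 'e'  n1⇒n11
[39] read 'a'  n11⇒n12  emit P2@[37:39]
[40] read 'a'  n12⇒n5 (fail-walked)
[41] read 'c'  n5⇒n0 (fail-walked)
[42] read 'b'  n0⇒n1
[43] read 'e'  n1⇒n11
[44] read 'a'  n11⇒n12  emit P2@[42:44]
[45] read 'b'  n12⇒n6 (fail-walked)
[46] read 'b'  n6⇒n1 (fail-walked)
[47] read 'e'  n1⇒n11
[48] read 'c'  n11⇒n14 (fail-walked)  emit P3@[47:48]
[49] read 'b'  n14⇒n1 (fail-walked)
[50] read 'e'  n1⇒n11
[51] read 'a'  n11⇒n12  emit P2@[49:51]
[52] read 'b'  n12⇒n6 (fail-walked)
[53] read 'b'  n6⇒n1 (fail-walked)
[54] read 'e'  n1⇒n11
[55] read 'a'  n11⇒n12  emit P2@[53:55]
[56] read 'a'  n12⇒n5 (fail-walked)
[57] read 'b'  n5⇒n6
[58] read 'a'  n6⇒n7
[59] read 'd'  n7⇒n8

Result: [[1,3],[4,3],[9,0],[9,3],[16,0],[16,3],[22,1],[36,1],[39,2],[44,2],[48,3],[51,2],[55,2]]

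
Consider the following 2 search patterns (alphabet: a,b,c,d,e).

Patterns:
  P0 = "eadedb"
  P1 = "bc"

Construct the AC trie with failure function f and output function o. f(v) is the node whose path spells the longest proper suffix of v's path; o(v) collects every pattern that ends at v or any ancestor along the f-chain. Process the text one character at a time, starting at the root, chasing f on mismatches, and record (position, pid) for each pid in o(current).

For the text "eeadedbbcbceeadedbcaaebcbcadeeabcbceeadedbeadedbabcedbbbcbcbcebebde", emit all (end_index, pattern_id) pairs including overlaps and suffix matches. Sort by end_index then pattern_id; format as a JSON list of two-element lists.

Construct AC machine:
Trie nodes:
  n0 'ε': b→7 e→1
  n1 'e': a→2
  n2 'ea': d→3
  n3 'ead': e→4
  n4 'eade': d→5
  n5 'eaded': b→6
  n6 'eadedb': ·  ←P0
  n7 'b': c→8
  n8 'bc': ·  ←P1

BFS fail/out derivation:
  fail(1) 'e': from fail(0)=0 chase 'e': 0 ⇒ 0;  out=∅∪out(0)=∅
  fail(7) 'b': from fail(0)=0 chase 'b': 0 ⇒ 0;  out=∅∪out(0)=∅
  fail(2) 'ea': from fail(1)=0 chase 'a': 0 ⇒ 0;  out=∅∪out(0)=∅
  fail(8) 'bc': from fail(7)=0 chase 'c': 0 ⇒ 0;  out={1}∪out(0)={1}
  fail(3) 'ead': from fail(2)=0 chase 'd': 0 ⇒ 0;  out=∅∪out(0)=∅
  fail(4) 'eade': from fail(3)=0 chase 'e': 0 ⇒ 1;  out=∅∪out(1)=∅
  fail(5) 'eaded': from fail(4)=1 chase 'd': 1→0 ⇒ 0;  out=∅∪out(0)=∅
  fail(6) 'eadedb': from fail(5)=0 chase 'b': 0 ⇒ 7;  out={0}∪out(7)={0}

Text stream:
[0] read 'e'  n0⇒n1
[1] read 'e'  n1⇒n1 (fail-walked)
[2] read 'a'  n1⇒n2
[3] read 'd'  n2⇒n3
[4] read 'e'  n3⇒n4
[5] read 'd'  n4⇒n5
[6] read 'b'  n5⇒n6  ** P0@[1:6]
[7] read 'b'  n6⇒n7 (fail-walked)
[8] read 'c'  n7⇒n8  ** P1@[7:8]
[9] read 'b'  n8⇒n7 (fail-walked)
[10] read 'c'  n7⇒n8  ** P1@[9:10]
[11] read 'e'  n8⇒n1 (fail-walked)
[12] read 'e'  n1⇒n1 (fail-walked)
[13] read 'a'  n1⇒n2
[14] read 'd'  n2⇒n3
[15] read 'e'  n3⇒n4
[16] read 'd'  n4⇒n5
[17] read 'b'  n5⇒n6  ** P0@[12:17]
[18] read 'c'  n6⇒n8 (fail-walked)  ** P1@[17:18]
[19] read 'a'  n8⇒n0 (fail-walked)
[20] read 'a'  n0⇒n0
[21] read 'e'  n0⇒n1
[22] read 'b'  n1⇒n7 (fail-walked)
[23] read 'c'  n7⇒n8  ** P1@[22:23]
[24] read 'b'  n8⇒n7 (fail-walked)
[25] read 'c'  n7⇒n8  ** P1@[24:25]
[26] read 'a'  n8⇒n0 (fail-walked)
[27] read 'd'  n0⇒n0
[28] read 'e'  n0⇒n1
[29] read 'e'  n1⇒n1 (fail-walked)
[30] read 'a'  n1⇒n2
[31] read 'b'  n2⇒n7 (fail-walked)
[32] read 'c'  n7⇒n8  ** P1@[31:32]
[33] read 'b'  n8⇒n7 (fail-walked)
[34] read 'c'  n7⇒n8  ** P1@[33:34]
[35] read 'e'  n8⇒n1 (fail-walked)
[36] read 'e'  n1⇒n1 (fail-walked)
[37] read 'a'  n1⇒n2
[38] read 'd'  n2⇒n3
[39] read 'e'  n3⇒n4
[40] read 'd'  n4⇒n5
[41] read 'b'  n5⇒n6  ** P0@[36:41]
[42] read 'e'  n6⇒n1 (fail-walked)
[43] read 'a'  n1⇒n2
[44] read 'd'  n2⇒n3
[45] read 'e'  n3⇒n4
[46] read 'd'  n4⇒n5
[47] read 'b'  n5⇒n6  ** P0@[42:47]
[48] read 'a'  n6⇒n0 (fail-walked)
[49] read 'b'  n0⇒n7
[50] read 'c'  n7⇒n8  ** P1@[49:50]
[51] read 'e'  n8⇒n1 (fail-walked)
[52] read 'd'  n1⇒n0 (fail-walked)
[53] read 'b'  n0⇒n7
[54] read 'b'  n7⇒n7 (fail-walked)
[55] read 'b'  n7⇒n7 (fail-walked)
[56] read 'c'  n7⇒n8  ** P1@[55:56]
[57] read 'b'  n8⇒n7 (fail-walked)
[58] read 'c'  n7⇒n8  ** P1@[57:58]
[59] read 'b'  n8⇒n7 (fail-walked)
[60] read 'c'  n7⇒n8  ** P1@[59:60]
[61] read 'e'  n8⇒n1 (fail-walked)
[62] read 'b'  n1⇒n7 (fail-walked)
[63] read 'e'  n7⇒n1 (fail-walked)
[64] read 'b'  n1⇒n7 (fail-walked)
[65] read 'd'  n7⇒n0 (fail-walked)
[66] read 'e'  n0⇒n1

All matches (sorted): [[6,0],[8,1],[10,1],[17,0],[18,1],[23,1],[25,1],[32,1],[34,1],[41,0],[47,0],[50,1],[56,1],[58,1],[60,1]]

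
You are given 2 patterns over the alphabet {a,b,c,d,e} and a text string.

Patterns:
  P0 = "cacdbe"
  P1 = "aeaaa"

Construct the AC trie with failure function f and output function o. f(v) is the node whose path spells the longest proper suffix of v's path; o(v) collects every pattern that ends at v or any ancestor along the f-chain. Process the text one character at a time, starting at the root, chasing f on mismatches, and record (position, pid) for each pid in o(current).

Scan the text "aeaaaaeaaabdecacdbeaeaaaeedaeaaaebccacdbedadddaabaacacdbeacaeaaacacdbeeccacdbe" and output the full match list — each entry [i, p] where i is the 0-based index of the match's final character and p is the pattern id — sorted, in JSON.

Build:
Trie nodes:
  n0 'ε': a→7 c→1
  n1 'c': a→2
  n2 'ca': c→3
  n3 'cac': d→4
  n4 'cacd': b→5
  n5 'cacdb': e→6
  n6 'cacdbe': ·  ←P0
  n7 'a': e→8
  n8 'ae': a→9
  n9 'aea': a→10
  n10 'aeaa': a→11
  n11 'aeaaa': ·  ←P1

Failure links (BFS by depth):
  fail(1) 'c': from fail(0)=0 chase 'c': 0 ⇒ 0;  out=∅∪out(0)=∅
  fail(7) 'a': from fail(0)=0 chase 'a': 0 ⇒ 0;  out=∅∪out(0)=∅
  fail(2) 'ca': from fail(1)=0 chase 'a': 0 ⇒ 7;  out=∅∪out(7)=∅
  fail(8) 'ae': from fail(7)=0 chase 'e': 0 ⇒ 0;  out=∅∪out(0)=∅
  fail(3) 'cac': from fail(2)=7 chase 'c': 7→0 ⇒ 1;  out=∅∪out(1)=∅
  fail(9) 'aea': from fail(8)=0 chase 'a': 0 ⇒ 7;  out=∅∪out(7)=∅
  fail(4) 'cacd': from fail(3)=1 chase 'd': 1→0 ⇒ 0;  out=∅∪out(0)=∅
  fail(10) 'aeaa': from fail(9)=7 chase 'a': 7→0 ⇒ 7;  out=∅∪out(7)=∅
  fail(5) 'cacdb': from fail(4)=0 chase 'b': 0 ⇒ 0;  out=∅∪out(0)=∅
  fail(11) 'aeaaa': from fail(10)=7 chase 'a': 7→0 ⇒ 7;  out={1}∪out(7)={1}
  fail(6) 'cacdbe': from fail(5)=0 chase 'e': 0 ⇒ 0;  out={0}∪out(0)={0}

Text stream:
pos 0 'a': at 7
pos 1 'e': at 8
pos 2 'a': at 9
pos 3 'a': at 10
pos 4 'a': at 11  → match P1@[0:4]
pos 5 'a': at 7 ·f
pos 6 'e': at 8
pos 7 'a': at 9
pos 8 'a': at 10
pos 9 'a': at 11  → match P1@[5:9]
pos 10 'b': at 0 ·f
pos 11 'd': at 0
pos 12 'e': at 0
pos 13 'c': at 1
pos 14 'a': at 2
pos 15 'c': at 3
pos 16 'd': at 4
pos 17 'b': at 5
pos 18 'e': at 6  → match P0@[13:18]
pos 19 'a': at 7 ·f
pos 20 'e': at 8
pos 21 'a': at 9
pos 22 'a': at 10
pos 23 'a': at 11  → match P1@[19:23]
pos 24 'e': at 8 ·f
pos 25 'e': at 0 ·f
pos 26 'd': at 0
pos 27 'a': at 7
pos 28 'e': at 8
pos 29 'a': at 9
pos 30 'a': at 10
pos 31 'a': at 11  → match P1@[27:31]
pos 32 'e': at 8 ·f
pos 33 'b': at 0 ·f
pos 34 'c': at 1
pos 35 'c': at 1 ·f
pos 36 'a': at 2
pos 37 'c': at 3
pos 38 'd': at 4
pos 39 'b': at 5
pos 40 'e': at 6  → match P0@[35:40]
pos 41 'd': at 0 ·f
pos 42 'a': at 7
pos 43 'd': at 0 ·f
pos 44 'd': at 0
pos 45 'd': at 0
pos 46 'a': at 7
pos 47 'a': at 7 ·f
pos 48 'b': at 0 ·f
pos 49 'a': at 7
pos 50 'a': at 7 ·f
pos 51 'c': at 1 ·f
pos 52 'a': at 2
pos 53 'c': at 3
pos 54 'd': at 4
pos 55 'b': at 5
pos 56 'e': at 6  → match P0@[51:56]
pos 57 'a': at 7 ·f
pos 58 'c': at 1 ·f
pos 59 'a': at 2
pos 60 'e': at 8 ·f
pos 61 'a': at 9
pos 62 'a': at 10
pos 63 'a': at 11  → match P1@[59:63]
pos 64 'c': at 1 ·f
pos 65 'a': at 2
pos 66 'c': at 3
pos 67 'd': at 4
pos 68 'b': at 5
pos 69 'e': at 6  → match P0@[64:69]
pos 70 'e': at 0 ·f
pos 71 'c': at 1
pos 72 'c': at 1 ·f
pos 73 'a': at 2
pos 74 'c': at 3
pos 75 'd': at 4
pos 76 'b': at 5
pos 77 'e': at 6  → match P0@[72:77]

All matches (sorted): [[4,1],[9,1],[18,0],[23,1],[31,1],[40,0],[56,0],[63,1],[69,0],[77,0]]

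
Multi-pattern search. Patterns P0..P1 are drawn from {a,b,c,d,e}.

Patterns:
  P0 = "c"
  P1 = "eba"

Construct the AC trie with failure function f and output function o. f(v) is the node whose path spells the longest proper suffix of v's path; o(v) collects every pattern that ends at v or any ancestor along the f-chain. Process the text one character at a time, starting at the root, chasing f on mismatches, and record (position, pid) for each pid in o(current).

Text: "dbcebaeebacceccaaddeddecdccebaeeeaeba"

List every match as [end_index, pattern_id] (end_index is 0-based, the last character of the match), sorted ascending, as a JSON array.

Build:
Trie (insert patterns):
  n0 'ε': c→1 e→2
  n1 'c': ·  [P0 ends]
  n2 'e': b→3
  n3 'eb': a→4
  n4 'eba': ·  [P1 ends]

BFS fail/out derivation:
  fail(1) 'c': from fail(0)=0 chase 'c': 0 ⇒ 0;  out={0}∪out(0)={0}
  fail(2) 'e': from fail(0)=0 chase 'e': 0 ⇒ 0;  out=∅∪out(0)=∅
  fail(3) 'eb': from fail(2)=0 chase 'b': 0 ⇒ 0;  out=∅∪out(0)=∅
  fail(4) 'eba': from fail(3)=0 chase 'a': 0 ⇒ 0;  out={1}∪out(0)={1}

Run:
[0] read 'd'  n0⇒n0
[1] read 'b'  n0⇒n0
[2] read 'c'  n0⇒n1  → match P0@[2:2]
[3] read 'e'  n1⇒n2 (fail-walked)
[4] read 'b'  n2⇒n3
[5] read 'a'  n3⇒n4  → match P1@[3:5]
[6] read 'e'  n4⇒n2 (fail-walked)
[7] read 'e'  n2⇒n2 (fail-walked)
[8] read 'b'  n2⇒n3
[9] read 'a'  n3⇒n4  → match P1@[7:9]
[10] read 'c'  n4⇒n1 (fail-walked)  → match P0@[10:10]
[11] read 'c'  n1⇒n1 (fail-walked)  → match P0@[11:11]
[12] read 'e'  n1⇒n2 (fail-walked)
[13] read 'c'  n2⇒n1 (fail-walked)  → match P0@[13:13]
[14] read 'c'  n1⇒n1 (fail-walked)  → match P0@[14:14]
[15] read 'a'  n1⇒n0 (fail-walked)
[16] read 'a'  n0⇒n0
[17] read 'd'  n0⇒n0
[18] read 'd'  n0⇒n0
[19] read 'e'  n0⇒n2
[20] read 'd'  n2⇒n0 (fail-walked)
[21] read 'd'  n0⇒n0
[22] read 'e'  n0⇒n2
[23] read 'c'  n2⇒n1 (fail-walked)  → match P0@[23:23]
[24] read 'd'  n1⇒n0 (fail-walked)
[25] read 'c'  n0⇒n1  → match P0@[25:25]
[26] read 'c'  n1⇒n1 (fail-walked)  → match P0@[26:26]
[27] read 'e'  n1⇒n2 (fail-walked)
[28] read 'b'  n2⇒n3
[29] read 'a'  n3⇒n4  → match P1@[27:29]
[30] read 'e'  n4⇒n2 (fail-walked)
[31] read 'e'  n2⇒n2 (fail-walked)
[32] read 'e'  n2⇒n2 (fail-walked)
[33] read 'a'  n2⇒n0 (fail-walked)
[34] read 'e'  n0⇒n2
[35] read 'b'  n2⇒n3
[36] read 'a'  n3⇒n4  → match P1@[34:36]

Result: [[2,0],[5,1],[9,1],[10,0],[11,0],[13,0],[14,0],[23,0],[25,0],[26,0],[29,1],[36,1]]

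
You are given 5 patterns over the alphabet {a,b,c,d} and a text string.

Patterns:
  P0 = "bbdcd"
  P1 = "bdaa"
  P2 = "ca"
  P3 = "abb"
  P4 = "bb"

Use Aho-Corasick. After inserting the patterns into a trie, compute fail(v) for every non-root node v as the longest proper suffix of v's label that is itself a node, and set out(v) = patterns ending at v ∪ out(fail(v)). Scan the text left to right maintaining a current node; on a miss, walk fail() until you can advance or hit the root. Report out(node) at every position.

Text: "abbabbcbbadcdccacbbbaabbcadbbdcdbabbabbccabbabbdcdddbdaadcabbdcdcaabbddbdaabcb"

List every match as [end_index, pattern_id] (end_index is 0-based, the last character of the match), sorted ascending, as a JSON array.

Build:
Trie nodes:
  n0 'ε': a→11 b→1 c→9
  n1 'b': b→2 d→6
  n2 'bb': d→3  ←P4
  n3 'bbd': c→4
  n4 'bbdc': d→5
  n5 'bbdcd': ·  ←P0
  n6 'bd': a→7
  n7 'bda': a→8
  n8 'bdaa': ·  ←P1
  n9 'c': a→10
  n10 'ca': ·  ←P2
  n11 'a': b→12
  n12 'ab': b→13
  n13 'abb': ·  ←P3

Failure links (BFS by depth):
  fail(1) 'b': from fail(0)=0 chase 'b': 0 ⇒ 0;  out=∅∪out(0)=∅
  fail(9) 'c': from fail(0)=0 chase 'c': 0 ⇒ 0;  out=∅∪out(0)=∅
  fail(11) 'a': from fail(0)=0 chase 'a': 0 ⇒ 0;  out=∅∪out(0)=∅
  fail(2) 'bb': from fail(1)=0 chase 'b': 0 ⇒ 1;  out={4}∪out(1)={4}
  fail(6) 'bd': from fail(1)=0 chase 'd': 0 ⇒ 0;  out=∅∪out(0)=∅
  fail(10) 'ca': from fail(9)=0 chase 'a': 0 ⇒ 11;  out={2}∪out(11)={2}
  fail(12) 'ab': from fail(11)=0 chase 'b': 0 ⇒ 1;  out=∅∪out(1)=∅
  fail(3) 'bbd': from fail(2)=1 chase 'd': 1 ⇒ 6;  out=∅∪out(6)=∅
  fail(7) 'bda': from fail(6)=0 chase 'a': 0 ⇒ 11;  out=∅∪out(11)=∅
  fail(13) 'abb': from fail(12)=1 chase 'b': 1 ⇒ 2;  out={3}∪out(2)={3,4}
  fail(4) 'bbdc': from fail(3)=6 chase 'c': 6→0 ⇒ 9;  out=∅∪out(9)=∅
  fail(8) 'bdaa': from fail(7)=11 chase 'a': 11→0 ⇒ 11;  out={1}∪out(11)={1}
  fail(5) 'bbdcd': from fail(4)=9 chase 'd': 9→0 ⇒ 0;  out={0}∪out(0)={0}

Text stream:
i=0 'a': node 0→11
i=1 'b': node 11→12
i=2 'b': node 12→13  → match P3@[0:2],P4@[1:2]
i=3 'a': node 13→11 (via fail)
i=4 'b': node 11→12
i=5 'b': node 12→13  → match P3@[3:5],P4@[4:5]
i=6 'c': node 13→9 (via fail)
i=7 'b': node 9→1 (via fail)
i=8 'b': node 1→2  → match P4@[7:8]
i=9 'a': node 2→11 (via fail)
i=10 'd': node 11→0 (via fail)
i=11 'c': node 0→9
i=12 'd': node 9→0 (via fail)
i=13 'c': node 0→9
i=14 'c': node 9→9 (via fail)
i=15 'a': node 9→10  → match P2@[14:15]
i=16 'c': node 10→9 (via fail)
i=17 'b': node 9→1 (via fail)
i=18 'b': node 1→2  → match P4@[17:18]
i=19 'b': node 2→2 (via fail)  → match P4@[18:19]
i=20 'a': node 2→11 (via fail)
i=21 'a': node 11→11 (via fail)
i=22 'b': node 11→12
i=23 'b': node 12→13  → match P3@[21:23],P4@[22:23]
i=24 'c': node 13→9 (via fail)
i=25 'a': node 9→10  → match P2@[24:25]
i=26 'd': node 10→0 (via fail)
i=27 'b': node 0→1
i=28 'b': node 1→2  → match P4@[27:28]
i=29 'd': node 2→3
i=30 'c': node 3→4
i=31 'd': node 4→5  → match P0@[27:31]
i=32 'b': node 5→1 (via fail)
i=33 'a': node 1→11 (via fail)
i=34 'b': node 11→12
i=35 'b': node 12→13  → match P3@[33:35],P4@[34:35]
i=36 'a': node 13→11 (via fail)
i=37 'b': node 11→12
i=38 'b': node 12→13  → match P3@[36:38],P4@[37:38]
i=39 'c': node 13→9 (via fail)
i=40 'c': node 9→9 (via fail)
i=41 'a': node 9→10  → match P2@[40:41]
i=42 'b': node 10→12 (via fail)
i=43 'b': node 12→13  → match P3@[41:43],P4@[42:43]
i=44 'a': node 13→11 (via fail)
i=45 'b': node 11→12
i=46 'b': node 12→13  → match P3@[44:46],P4@[45:46]
i=47 'd': node 13→3 (via fail)
i=48 'c': node 3→4
i=49 'd': node 4→5  → match P0@[45:49]
i=50 'd': node 5→0 (via fail)
i=51 'd': node 0→0
i=52 'b': node 0→1
i=53 'd': node 1→6
i=54 'a': node 6→7
i=55 'a': node 7→8  → match P1@[52:55]
i=56 'd': node 8→0 (via fail)
i=57 'c': node 0→9
i=58 'a': node 9→10  → match P2@[57:58]
i=59 'b': node 10→12 (via fail)
i=60 'b': node 12→13  → match P3@[58:60],P4@[59:60]
i=61 'd': node 13→3 (via fail)
i=62 'c': node 3→4
i=63 'd': node 4→5  → match P0@[59:63]
i=64 'c': node 5→9 (via fail)
i=65 'a': node 9→10  → match P2@[64:65]
i=66 'a': node 10→11 (via fail)
i=67 'b': node 11→12
i=68 'b': node 12→13  → match P3@[66:68],P4@[67:68]
i=69 'd': node 13→3 (via fail)
i=70 'd': node 3→0 (via fail)
i=71 'b': node 0→1
i=72 'd': node 1→6
i=73 'a': node 6→7
i=74 'a': node 7→8  → match P1@[71:74]
i=75 'b': node 8→12 (via fail)
i=76 'c': node 12→9 (via fail)
i=77 'b': node 9→1 (via fail)

All matches (sorted): [[2,3],[2,4],[5,3],[5,4],[8,4],[15,2],[18,4],[19,4],[23,3],[23,4],[25,2],[28,4],[31,0],[35,3],[35,4],[38,3],[38,4],[41,2],[43,3],[43,4],[46,3],[46,4],[49,0],[55,1],[58,2],[60,3],[60,4],[63,0],[65,2],[68,3],[68,4],[74,1]]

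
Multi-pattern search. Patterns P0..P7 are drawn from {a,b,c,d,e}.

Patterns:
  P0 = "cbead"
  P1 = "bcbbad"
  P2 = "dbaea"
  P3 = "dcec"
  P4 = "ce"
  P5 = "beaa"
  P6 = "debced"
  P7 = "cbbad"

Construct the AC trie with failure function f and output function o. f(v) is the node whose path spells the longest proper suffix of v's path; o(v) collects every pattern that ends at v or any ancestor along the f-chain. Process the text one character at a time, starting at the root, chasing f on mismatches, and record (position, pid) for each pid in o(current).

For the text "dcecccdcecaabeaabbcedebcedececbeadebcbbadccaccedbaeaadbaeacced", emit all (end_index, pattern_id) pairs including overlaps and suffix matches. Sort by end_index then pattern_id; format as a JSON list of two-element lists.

Build:
Trie nodes:
  0='ε' goto b→6 c→1 d→12
  1='c' goto b→2 e→20
  2='cb' goto b→29 e→3
  3='cbe' goto a→4
  4='cbea' goto d→5
  5='cbead' goto ·  ←P0
  6='b' goto c→7 e→21
  7='bc' goto b→8
  8='bcb' goto b→9
  9='bcbb' goto a→10
  10='bcbba' goto d→11
  11='bcbbad' goto ·  ←P1
  12='d' goto b→13 c→17 e→24
  13='db' goto a→14
  14='dba' goto e→15
  15='dbae' goto a→16
  16='dbaea' goto ·  ←P2
  17='dc' goto e→18
  18='dce' goto c→19
  19='dcec' goto ·  ←P3
  20='ce' goto ·  ←P4
  21='be' goto a→22
  22='bea' goto a→23
  23='beaa' goto ·  ←P5
  24='de' goto b→25
  25='deb' goto c→26
  26='debc' goto e→27
  27='debce' goto d→28
  28='debced' goto ·  ←P6
  29='cbb' goto a→30
  30='cbba' goto d→31
  31='cbbad' goto ·  ←P7

Failure links (BFS by depth):
  fail(1) 'c': from fail(0)=0 chase 'c': 0 ⇒ 0;  out=∅∪out(0)=∅
  fail(6) 'b': from fail(0)=0 chase 'b': 0 ⇒ 0;  out=∅∪out(0)=∅
  fail(12) 'd': from fail(0)=0 chase 'd': 0 ⇒ 0;  out=∅∪out(0)=∅
  fail(2) 'cb': from fail(1)=0 chase 'b': 0 ⇒ 6;  out=∅∪out(6)=∅
  fail(7) 'bc': from fail(6)=0 chase 'c': 0 ⇒ 1;  out=∅∪out(1)=∅
  fail(13) 'db': from fail(12)=0 chase 'b': 0 ⇒ 6;  out=∅∪out(6)=∅
  fail(17) 'dc': from fail(12)=0 chase 'c': 0 ⇒ 1;  out=∅∪out(1)=∅
  fail(20) 'ce': from fail(1)=0 chase 'e': 0 ⇒ 0;  out={4}∪out(0)={4}
  fail(21) 'be': from fail(6)=0 chase 'e': 0 ⇒ 0;  out=∅∪out(0)=∅
  fail(24) 'de': from fail(12)=0 chase 'e': 0 ⇒ 0;  out=∅∪out(0)=∅
  fail(3) 'cbe': from fail(2)=6 chase 'e': 6 ⇒ 21;  out=∅∪out(21)=∅
  fail(8) 'bcb': from fail(7)=1 chase 'b': 1 ⇒ 2;  out=∅∪out(2)=∅
  fail(14) 'dba': from fail(13)=6 chase 'a': 6→0 ⇒ 0;  out=∅∪out(0)=∅
  fail(18) 'dce': from fail(17)=1 chase 'e': 1 ⇒ 20;  out=∅∪out(20)={4}
  fail(22) 'bea': from fail(21)=0 chase 'a': 0 ⇒ 0;  out=∅∪out(0)=∅
  fail(25) 'deb': from fail(24)=0 chase 'b': 0 ⇒ 6;  out=∅∪out(6)=∅
  fail(29) 'cbb': from fail(2)=6 chase 'b': 6→0 ⇒ 6;  out=∅∪out(6)=∅
  fail(4) 'cbea': from fail(3)=21 chase 'a': 21 ⇒ 22;  out=∅∪out(22)=∅
  fail(9) 'bcbb': from fail(8)=2 chase 'b': 2 ⇒ 29;  out=∅∪out(29)=∅
  fail(15) 'dbae': from fail(14)=0 chase 'e': 0 ⇒ 0;  out=∅∪out(0)=∅
  fail(19) 'dcec': from fail(18)=20 chase 'c': 20→0 ⇒ 1;  out={3}∪out(1)={3}
  fail(23) 'beaa': from fail(22)=0 chase 'a': 0 ⇒ 0;  out={5}∪out(0)={5}
  fail(26) 'debc': from fail(25)=6 chase 'c': 6 ⇒ 7;  out=∅∪out(7)=∅
  fail(30) 'cbba': from fail(29)=6 chase 'a': 6→0 ⇒ 0;  out=∅∪out(0)=∅
  fail(5) 'cbead': from fail(4)=22 chase 'd': 22→0 ⇒ 12;  out={0}∪out(12)={0}
  fail(10) 'bcbba': from fail(9)=29 chase 'a': 29 ⇒ 30;  out=∅∪out(30)=∅
  fail(16) 'dbaea': from fail(15)=0 chase 'a': 0 ⇒ 0;  out={2}∪out(0)={2}
  fail(27) 'debce': from fail(26)=7 chase 'e': 7→1 ⇒ 20;  out=∅∪out(20)={4}
  fail(31) 'cbbad': from fail(30)=0 chase 'd': 0 ⇒ 12;  out={7}∪out(12)={7}
  fail(11) 'bcbbad': from fail(10)=30 chase 'd': 30 ⇒ 31;  out={1}∪out(31)={1,7}
  fail(28) 'debced': from fail(27)=20 chase 'd': 20→0 ⇒ 12;  out={6}∪out(12)={6}

Scan:
i=0 'd': node 0→12
i=1 'c': node 12→17
i=2 'e': node 17→18  → match P4@[1:2]
i=3 'c': node 18→19  → match P3@[0:3]
i=4 'c': node 19→1 (via fail)
i=5 'c': node 1→1 (via fail)
i=6 'd': node 1→12 (via fail)
i=7 'c': node 12→17
i=8 'e': node 17→18  → match P4@[7:8]
i=9 'c': node 18→19  → match P3@[6:9]
i=10 'a': node 19→0 (via fail)
i=11 'a': node 0→0
i=12 'b': node 0→6
i=13 'e': node 6→21
i=14 'a': node 21→22
i=15 'a': node 22→23  → match P5@[12:15]
i=16 'b': node 23→6 (via fail)
i=17 'b': node 6→6 (via fail)
i=18 'c': node 6→7
i=19 'e': node 7→20 (via fail)  → match P4@[18:19]
i=20 'd': node 20→12 (via fail)
i=21 'e': node 12→24
i=22 'b': node 24→25
i=23 'c': node 25→26
i=24 'e': node 26→27  → match P4@[23:24]
i=25 'd': node 27→28  → match P6@[20:25]
i=26 'e': node 28→24 (via fail)
i=27 'c': node 24→1 (via fail)
i=28 'e': node 1→20  → match P4@[27:28]
i=29 'c': node 20→1 (via fail)
i=30 'b': node 1→2
i=31 'e': node 2→3
i=32 'a': node 3→4
i=33 'd': node 4→5  → match P0@[29:33]
i=34 'e': node 5→24 (via fail)
i=35 'b': node 24→25
i=36 'c': node 25→26
i=37 'b': node 26→8 (via fail)
i=38 'b': node 8→9
i=39 'a': node 9→10
i=40 'd': node 10→11  → match P1@[35:40],P7@[36:40]
i=41 'c': node 11→17 (via fail)
i=42 'c': node 17→1 (via fail)
i=43 'a': node 1→0 (via fail)
i=44 'c': node 0→1
i=45 'c': node 1→1 (via fail)
i=46 'e': node 1→20  → match P4@[45:46]
i=47 'd': node 20→12 (via fail)
i=48 'b': node 12→13
i=49 'a': node 13→14
i=50 'e': node 14→15
i=51 'a': node 15→16  → match P2@[47:51]
i=52 'a': node 16→0 (via fail)
i=53 'd': node 0→12
i=54 'b': node 12→13
i=55 'a': node 13→14
i=56 'e': node 14→15
i=57 'a': node 15→16  → match P2@[53:57]
i=58 'c': node 16→1 (via fail)
i=59 'c': node 1→1 (via fail)
i=60 'e': node 1→20  → match P4@[59:60]
i=61 'd': node 20→12 (via fail)

Matches: [[2,4],[3,3],[8,4],[9,3],[15,5],[19,4],[24,4],[25,6],[28,4],[33,0],[40,1],[40,7],[46,4],[51,2],[57,2],[60,4]]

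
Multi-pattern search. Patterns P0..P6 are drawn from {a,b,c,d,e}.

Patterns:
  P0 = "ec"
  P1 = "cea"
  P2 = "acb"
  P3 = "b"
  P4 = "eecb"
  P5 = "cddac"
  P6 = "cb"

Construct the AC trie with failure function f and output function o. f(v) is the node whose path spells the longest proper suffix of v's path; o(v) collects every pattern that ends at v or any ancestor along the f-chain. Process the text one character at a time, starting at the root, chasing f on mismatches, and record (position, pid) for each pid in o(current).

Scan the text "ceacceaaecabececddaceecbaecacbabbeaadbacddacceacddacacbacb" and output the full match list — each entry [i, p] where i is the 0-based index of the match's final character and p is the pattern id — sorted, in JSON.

Build automaton:
Trie (insert patterns):
  n0 'ε': a→6 b→9 c→3 e→1
  n1 'e': c→2 e→10
  n2 'ec': ·  ←P0
  n3 'c': b→17 d→13 e→4
  n4 'ce': a→5
  n5 'cea': ·  ←P1
  n6 'a': c→7
  n7 'ac': b→8
  n8 'acb': ·  ←P2
  n9 'b': ·  ←P3
  n10 'ee': c→11
  n11 'eec': b→12
  n12 'eecb': ·  ←P4
  n13 'cd': d→14
  n14 'cdd': a→15
  n15 'cdda': c→16
  n16 'cddac': ·  ←P5
  n17 'cb': ·  ←P6

BFS fail/out derivation:
  n1('e'): parent n0 fail=0; on 'e' 0 → fail=0;  out ∅∪∅=∅
  n3('c'): parent n0 fail=0; on 'c' 0 → fail=0;  out ∅∪∅=∅
  n6('a'): parent n0 fail=0; on 'a' 0 → fail=0;  out ∅∪∅=∅
  n9('b'): parent n0 fail=0; on 'b' 0 → fail=0;  out {3}∪∅={3}
  n2('ec'): parent n1 fail=0; on 'c' 0 → fail=3;  out {0}∪∅={0}
  n4('ce'): parent n3 fail=0; on 'e' 0 → fail=1;  out ∅∪∅=∅
  n7('ac'): parent n6 fail=0; on 'c' 0 → fail=3;  out ∅∪∅=∅
  n10('ee'): parent n1 fail=0; on 'e' 0 → fail=1;  out ∅∪∅=∅
  n13('cd'): parent n3 fail=0; on 'd' 0 → fail=0;  out ∅∪∅=∅
  n17('cb'): parent n3 fail=0; on 'b' 0 → fail=9;  out {6}∪{3}={3,6}
  n5('cea'): parent n4 fail=1; on 'a' 1→0 → fail=6;  out {1}∪∅={1}
  n8('acb'): parent n7 fail=3; on 'b' 3 → fail=17;  out {2}∪{3,6}={2,3,6}
  n11('eec'): parent n10 fail=1; on 'c' 1 → fail=2;  out ∅∪{0}={0}
  n14('cdd'): parent n13 fail=0; on 'd' 0 → fail=0;  out ∅∪∅=∅
  n12('eecb'): parent n11 fail=2; on 'b' 2→3 → fail=17;  out {4}∪{3,6}={3,4,6}
  n15('cdda'): parent n14 fail=0; on 'a' 0 → fail=6;  out ∅∪∅=∅
  n16('cddac'): parent n15 fail=6; on 'c' 6 → fail=7;  out {5}∪∅={5}

Run:
i=0 'c': node 0→3
i=1 'e': node 3→4
i=2 'a': node 4→5  → match P1@[0:2]
i=3 'c': node 5→7 ·f
i=4 'c': node 7→3 ·f
i=5 'e': node 3→4
i=6 'a': node 4→5  → match P1@[4:6]
i=7 'a': node 5→6 ·f
i=8 'e': node 6→1 ·f
i=9 'c': node 1→2  → match P0@[8:9]
i=10 'a': node 2→6 ·f
i=11 'b': node 6→9 ·f  → match P3@[11:11]
i=12 'e': node 9→1 ·f
i=13 'c': node 1→2  → match P0@[12:13]
i=14 'e': node 2→4 ·f
i=15 'c': node 4→2 ·f  → match P0@[14:15]
i=16 'd': node 2→13 ·f
i=17 'd': node 13→14
i=18 'a': node 14→15
i=19 'c': node 15→16  → match P5@[15:19]
i=20 'e': node 16→4 ·f
i=21 'e': node 4→10 ·f
i=22 'c': node 10→11  → match P0@[21:22]
i=23 'b': node 11→12  → match P3@[23:23],P4@[20:23],P6@[22:23]
i=24 'a': node 12→6 ·f
i=25 'e': node 6→1 ·f
i=26 'c': node 1→2  → match P0@[25:26]
i=27 'a': node 2→6 ·f
i=28 'c': node 6→7
i=29 'b': node 7→8  → match P2@[27:29],P3@[29:29],P6@[28:29]
i=30 'a': node 8→6 ·f
i=31 'b': node 6→9 ·f  → match P3@[31:31]
i=32 'b': node 9→9 ·f  → match P3@[32:32]
i=33 'e': node 9→1 ·f
i=34 'a': node 1→6 ·f
i=35 'a': node 6→6 ·f
i=36 'd': node 6→0 ·f
i=37 'b': node 0→9  → match P3@[37:37]
i=38 'a': node 9→6 ·f
i=39 'c': node 6→7
i=40 'd': node 7→13 ·f
i=41 'd': node 13→14
i=42 'a': node 14→15
i=43 'c': node 15→16  → match P5@[39:43]
i=44 'c': node 16→3 ·f
i=45 'e': node 3→4
i=46 'a': node 4→5  → match P1@[44:46]
i=47 'c': node 5→7 ·f
i=48 'd': node 7→13 ·f
i=49 'd': node 13→14
i=50 'a': node 14→15
i=51 'c': node 15→16  → match P5@[47:51]
i=52 'a': node 16→6 ·f
i=53 'c': node 6→7
i=54 'b': node 7→8  → match P2@[52:54],P3@[54:54],P6@[53:54]
i=55 'a': node 8→6 ·f
i=56 'c': node 6→7
i=57 'b': node 7→8  → match P2@[55:57],P3@[57:57],P6@[56:57]

Result: [[2,1],[6,1],[9,0],[11,3],[13,0],[15,0],[19,5],[22,0],[23,3],[23,4],[23,6],[26,0],[29,2],[29,3],[29,6],[31,3],[32,3],[37,3],[43,5],[46,1],[51,5],[54,2],[54,3],[54,6],[57,2],[57,3],[57,6]]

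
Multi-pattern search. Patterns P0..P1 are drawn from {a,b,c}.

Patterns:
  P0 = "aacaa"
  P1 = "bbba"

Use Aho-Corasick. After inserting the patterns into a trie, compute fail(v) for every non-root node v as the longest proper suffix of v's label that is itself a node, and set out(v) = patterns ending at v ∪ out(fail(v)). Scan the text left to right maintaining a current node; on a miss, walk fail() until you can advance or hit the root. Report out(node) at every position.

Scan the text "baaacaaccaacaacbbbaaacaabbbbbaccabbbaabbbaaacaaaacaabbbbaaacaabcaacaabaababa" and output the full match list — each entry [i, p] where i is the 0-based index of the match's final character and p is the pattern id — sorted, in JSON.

Construct AC machine:
Trie (insert patterns):
  n0 'ε': a→1 b→6
  n1 'a': a→2
  n2 'aa': c→3
  n3 'aac': a→4
  n4 'aaca': a→5
  n5 'aacaa': ·  [P0 ends]
  n6 'b': b→7
  n7 'bb': b→8
  n8 'bbb': a→9
  n9 'bbba': ·  [P1 ends]

Failure links (BFS by depth):
  fail(1) 'a': from fail(0)=0 chase 'a': 0 ⇒ 0;  out=∅∪out(0)=∅
  fail(6) 'b': from fail(0)=0 chase 'b': 0 ⇒ 0;  out=∅∪out(0)=∅
  fail(2) 'aa': from fail(1)=0 chase 'a': 0 ⇒ 1;  out=∅∪out(1)=∅
  fail(7) 'bb': from fail(6)=0 chase 'b': 0 ⇒ 6;  out=∅∪out(6)=∅
  fail(3) 'aac': from fail(2)=1 chase 'c': 1→0 ⇒ 0;  out=∅∪out(0)=∅
  fail(8) 'bbb': from fail(7)=6 chase 'b': 6 ⇒ 7;  out=∅∪out(7)=∅
  fail(4) 'aaca': from fail(3)=0 chase 'a': 0 ⇒ 1;  out=∅∪out(1)=∅
  fail(9) 'bbba': from fail(8)=7 chase 'a': 7→6→0 ⇒ 1;  out={1}∪out(1)={1}
  fail(5) 'aacaa': from fail(4)=1 chase 'a': 1 ⇒ 2;  out={0}∪out(2)={0}

Text stream:
i=0 'b': node 0→6
i=1 'a': node 6→1 ·f
i=2 'a': node 1→2
i=3 'a': node 2→2 ·f
i=4 'c': node 2→3
i=5 'a': node 3→4
i=6 'a': node 4→5  emit P0@[2:6]
i=7 'c': node 5→3 ·f
i=8 'c': node 3→0 ·f
i=9 'a': node 0→1
i=10 'a': node 1→2
i=11 'c': node 2→3
i=12 'a': node 3→4
i=13 'a': node 4→5  emit P0@[9:13]
i=14 'c': node 5→3 ·f
i=15 'b': node 3→6 ·f
i=16 'b': node 6→7
i=17 'b': node 7→8
i=18 'a': node 8→9  emit P1@[15:18]
i=19 'a': node 9→2 ·f
i=20 'a': node 2→2 ·f
i=21 'c': node 2→3
i=22 'a': node 3→4
i=23 'a': node 4→5  emit P0@[19:23]
i=24 'b': node 5→6 ·f
i=25 'b': node 6→7
i=26 'b': node 7→8
i=27 'b': node 8→8 ·f
i=28 'b': node 8→8 ·f
i=29 'a': node 8→9  emit P1@[26:29]
i=30 'c': node 9→0 ·f
i=31 'c': node 0→0
i=32 'a': node 0→1
i=33 'b': node 1→6 ·f
i=34 'b': node 6→7
i=35 'b': node 7→8
i=36 'a': node 8→9  emit P1@[33:36]
i=37 'a': node 9→2 ·f
i=38 'b': node 2→6 ·f
i=39 'b': node 6→7
i=40 'b': node 7→8
i=41 'a': node 8→9  emit P1@[38:41]
i=42 'a': node 9→2 ·f
i=43 'a': node 2→2 ·f
i=44 'c': node 2→3
i=45 'a': node 3→4
i=46 'a': node 4→5  emit P0@[42:46]
i=47 'a': node 5→2 ·f
i=48 'a': node 2→2 ·f
i=49 'c': node 2→3
i=50 'a': node 3→4
i=51 'a': node 4→5  emit P0@[47:51]
i=52 'b': node 5→6 ·f
i=53 'b': node 6→7
i=54 'b': node 7→8
i=55 'b': node 8→8 ·f
i=56 'a': node 8→9  emit P1@[53:56]
i=57 'a': node 9→2 ·f
i=58 'a': node 2→2 ·f
i=59 'c': node 2→3
i=60 'a': node 3→4
i=61 'a': node 4→5  emit P0@[57:61]
i=62 'b': node 5→6 ·f
i=63 'c': node 6→0 ·f
i=64 'a': node 0→1
i=65 'a': node 1→2
i=66 'c': node 2→3
i=67 'a': node 3→4
i=68 'a': node 4→5  emit P0@[64:68]
i=69 'b': node 5→6 ·f
i=70 'a': node 6→1 ·f
i=71 'a': node 1→2
i=72 'b': node 2→6 ·f
i=73 'a': node 6→1 ·f
i=74 'b': node 1→6 ·f
i=75 'a': node 6→1 ·f

Matches: [[6,0],[13,0],[18,1],[23,0],[29,1],[36,1],[41,1],[46,0],[51,0],[56,1],[61,0],[68,0]]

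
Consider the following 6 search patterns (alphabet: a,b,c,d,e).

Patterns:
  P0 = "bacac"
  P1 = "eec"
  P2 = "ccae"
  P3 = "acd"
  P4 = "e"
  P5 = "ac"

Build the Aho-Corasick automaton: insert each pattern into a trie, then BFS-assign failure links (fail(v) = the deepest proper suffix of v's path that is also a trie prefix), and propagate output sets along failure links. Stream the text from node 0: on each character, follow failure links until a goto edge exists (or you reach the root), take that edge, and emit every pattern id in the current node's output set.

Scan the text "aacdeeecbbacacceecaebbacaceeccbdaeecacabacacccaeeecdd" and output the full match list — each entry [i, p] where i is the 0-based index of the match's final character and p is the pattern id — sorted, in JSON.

Build automaton:
Trie nodes:
  n0 'ε': a→13 b→1 c→9 e→6
  n1 'b': a→2
  n2 'ba': c→3
  n3 'bac': a→4
  n4 'baca': c→5
  n5 'bacac': ·  [P0 ends]
  n6 'e': e→7  [P4 ends]
  n7 'ee': c→8
  n8 'eec': ·  [P1 ends]
  n9 'c': c→10
  n10 'cc': a→11
  n11 'cca': e→12
  n12 'ccae': ·  [P2 ends]
  n13 'a': c→14
  n14 'ac': d→15  [P5 ends]
  n15 'acd': ·  [P3 ends]

BFS fail/out derivation:
  fail(1) 'b': from fail(0)=0 chase 'b': 0 ⇒ 0;  out=∅∪out(0)=∅
  fail(6) 'e': from fail(0)=0 chase 'e': 0 ⇒ 0;  out={4}∪out(0)={4}
  fail(9) 'c': from fail(0)=0 chase 'c': 0 ⇒ 0;  out=∅∪out(0)=∅
  fail(13) 'a': from fail(0)=0 chase 'a': 0 ⇒ 0;  out=∅∪out(0)=∅
  fail(2) 'ba': from fail(1)=0 chase 'a': 0 ⇒ 13;  out=∅∪out(13)=∅
  fail(7) 'ee': from fail(6)=0 chase 'e': 0 ⇒ 6;  out=∅∪out(6)={4}
  fail(10) 'cc': from fail(9)=0 chase 'c': 0 ⇒ 9;  out=∅∪out(9)=∅
  fail(14) 'ac': from fail(13)=0 chase 'c': 0 ⇒ 9;  out={5}∪out(9)={5}
  fail(3) 'bac': from fail(2)=13 chase 'c': 13 ⇒ 14;  out=∅∪out(14)={5}
  fail(8) 'eec': from fail(7)=6 chase 'c': 6→0 ⇒ 9;  out={1}∪out(9)={1}
  fail(11) 'cca': from fail(10)=9 chase 'a': 9→0 ⇒ 13;  out=∅∪out(13)=∅
  fail(15) 'acd': from fail(14)=9 chase 'd': 9→0 ⇒ 0;  out={3}∪out(0)={3}
  fail(4) 'baca': from fail(3)=14 chase 'a': 14→9→0 ⇒ 13;  out=∅∪out(13)=∅
  fail(12) 'ccae': from fail(11)=13 chase 'e': 13→0 ⇒ 6;  out={2}∪out(6)={2,4}
  fail(5) 'bacac': from fail(4)=13 chase 'c': 13 ⇒ 14;  out={0}∪out(14)={0,5}

Run:
i=0 'a': node 0→13
i=1 'a': node 13→13 ·f
i=2 'c': node 13→14  → match P5@[1:2]
i=3 'd': node 14→15  → match P3@[1:3]
i=4 'e': node 15→6 ·f  → match P4@[4:4]
i=5 'e': node 6→7  → match P4@[5:5]
i=6 'e': node 7→7 ·f  → match P4@[6:6]
i=7 'c': node 7→8  → match P1@[5:7]
i=8 'b': node 8→1 ·f
i=9 'b': node 1→1 ·f
i=10 'a': node 1→2
i=11 'c': node 2→3  → match P5@[10:11]
i=12 'a': node 3→4
i=13 'c': node 4→5  → match P0@[9:13],P5@[12:13]
i=14 'c': node 5→10 ·f
i=15 'e': node 10→6 ·f  → match P4@[15:15]
i=16 'e': node 6→7  → match P4@[16:16]
i=17 'c': node 7→8  → match P1@[15:17]
i=18 'a': node 8→13 ·f
i=19 'e': node 13→6 ·f  → match P4@[19:19]
i=20 'b': node 6→1 ·f
i=21 'b': node 1→1 ·f
i=22 'a': node 1→2
i=23 'c': node 2→3  → match P5@[22:23]
i=24 'a': node 3→4
i=25 'c': node 4→5  → match P0@[21:25],P5@[24:25]
i=26 'e': node 5→6 ·f  → match P4@[26:26]
i=27 'e': node 6→7  → match P4@[27:27]
i=28 'c': node 7→8  → match P1@[26:28]
i=29 'c': node 8→10 ·f
i=30 'b': node 10→1 ·f
i=31 'd': node 1→0 ·f
i=32 'a': node 0→13
i=33 'e': node 13→6 ·f  → match P4@[33:33]
i=34 'e': node 6→7  → match P4@[34:34]
i=35 'c': node 7→8  → match P1@[33:35]
i=36 'a': node 8→13 ·f
i=37 'c': node 13→14  → match P5@[36:37]
i=38 'a': node 14→13 ·f
i=39 'b': node 13→1 ·f
i=40 'a': node 1→2
i=41 'c': node 2→3  → match P5@[40:41]
i=42 'a': node 3→4
i=43 'c': node 4→5  → match P0@[39:43],P5@[42:43]
i=44 'c': node 5→10 ·f
i=45 'c': node 10→10 ·f
i=46 'a': node 10→11
i=47 'e': node 11→12  → match P2@[44:47],P4@[47:47]
i=48 'e': node 12→7 ·f  → match P4@[48:48]
i=49 'e': node 7→7 ·f  → match P4@[49:49]
i=50 'c': node 7→8  → match P1@[48:50]
i=51 'd': node 8→0 ·f
i=52 'd': node 0→0

Matches: [[2,5],[3,3],[4,4],[5,4],[6,4],[7,1],[11,5],[13,0],[13,5],[15,4],[16,4],[17,1],[19,4],[23,5],[25,0],[25,5],[26,4],[27,4],[28,1],[33,4],[34,4],[35,1],[37,5],[41,5],[43,0],[43,5],[47,2],[47,4],[48,4],[49,4],[50,1]]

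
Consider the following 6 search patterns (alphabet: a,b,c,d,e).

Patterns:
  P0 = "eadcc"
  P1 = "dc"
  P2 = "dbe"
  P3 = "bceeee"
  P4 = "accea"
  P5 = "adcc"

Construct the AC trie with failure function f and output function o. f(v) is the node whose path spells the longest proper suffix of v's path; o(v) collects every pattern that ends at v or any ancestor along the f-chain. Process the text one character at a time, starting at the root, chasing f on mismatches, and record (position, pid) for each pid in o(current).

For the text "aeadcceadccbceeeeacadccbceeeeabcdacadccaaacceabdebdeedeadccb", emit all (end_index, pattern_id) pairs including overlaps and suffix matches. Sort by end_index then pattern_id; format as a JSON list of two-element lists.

Construct AC machine:
Trie nodes:
  n0 'ε': a→16 b→10 d→6 e→1
  n1 'e': a→2
  n2 'ea': d→3
  n3 'ead': c→4
  n4 'eadc': c→5
  n5 'eadcc': ·  ←P0
  n6 'd': b→8 c→7
  n7 'dc': ·  ←P1
  n8 'db': e→9
  n9 'dbe': ·  ←P2
  n10 'b': c→11
  n11 'bc': e→12
  n12 'bce': e→13
  n13 'bcee': e→14
  n14 'bceee': e→15
  n15 'bceeee': ·  ←P3
  n16 'a': c→17 d→21
  n17 'ac': c→18
  n18 'acc': e→19
  n19 'acce': a→20
  n20 'accea': ·  ←P4
  n21 'ad': c→22
  n22 'adc': c→23
  n23 'adcc': ·  ←P5

BFS fail/out derivation:
  fail(1) 'e': from fail(0)=0 chase 'e': 0 ⇒ 0;  out=∅∪out(0)=∅
  fail(6) 'd': from fail(0)=0 chase 'd': 0 ⇒ 0;  out=∅∪out(0)=∅
  fail(10) 'b': from fail(0)=0 chase 'b': 0 ⇒ 0;  out=∅∪out(0)=∅
  fail(16) 'a': from fail(0)=0 chase 'a': 0 ⇒ 0;  out=∅∪out(0)=∅
  fail(2) 'ea': from fail(1)=0 chase 'a': 0 ⇒ 16;  out=∅∪out(16)=∅
  fail(7) 'dc': from fail(6)=0 chase 'c': 0 ⇒ 0;  out={1}∪out(0)={1}
  fail(8) 'db': from fail(6)=0 chase 'b': 0 ⇒ 10;  out=∅∪out(10)=∅
  fail(11) 'bc': from fail(10)=0 chase 'c': 0 ⇒ 0;  out=∅∪out(0)=∅
  fail(17) 'ac': from fail(16)=0 chase 'c': 0 ⇒ 0;  out=∅∪out(0)=∅
  fail(21) 'ad': from fail(16)=0 chase 'd': 0 ⇒ 6;  out=∅∪out(6)=∅
  fail(3) 'ead': from fail(2)=16 chase 'd': 16 ⇒ 21;  out=∅∪out(21)=∅
  fail(9) 'dbe': from fail(8)=10 chase 'e': 10→0 ⇒ 1;  out={2}∪out(1)={2}
  fail(12) 'bce': from fail(11)=0 chase 'e': 0 ⇒ 1;  out=∅∪out(1)=∅
  fail(18) 'acc': from fail(17)=0 chase 'c': 0 ⇒ 0;  out=∅∪out(0)=∅
  fail(22) 'adc': from fail(21)=6 chase 'c': 6 ⇒ 7;  out=∅∪out(7)={1}
  fail(4) 'eadc': from fail(3)=21 chase 'c': 21 ⇒ 22;  out=∅∪out(22)={1}
  fail(13) 'bcee': from fail(12)=1 chase 'e': 1→0 ⇒ 1;  out=∅∪out(1)=∅
  fail(19) 'acce': from fail(18)=0 chase 'e': 0 ⇒ 1;  out=∅∪out(1)=∅
  fail(23) 'adcc': from fail(22)=7 chase 'c': 7→0 ⇒ 0;  out={5}∪out(0)={5}
  fail(5) 'eadcc': from fail(4)=22 chase 'c': 22 ⇒ 23;  out={0}∪out(23)={0,5}
  fail(14) 'bceee': from fail(13)=1 chase 'e': 1→0 ⇒ 1;  out=∅∪out(1)=∅
  fail(20) 'accea': from fail(19)=1 chase 'a': 1 ⇒ 2;  out={4}∪out(2)={4}
  fail(15) 'bceeee': from fail(14)=1 chase 'e': 1→0 ⇒ 1;  out={3}∪out(1)={3}

Text stream:
[0] read 'a'  n0⇒n16
[1] read 'e'  n16⇒n1 (via fail)
[2] read 'a'  n1⇒n2
[3] read 'd'  n2⇒n3
[4] read 'c'  n3⇒n4  ** P1@[3:4]
[5] read 'c'  n4⇒n5  ** P0@[1:5],P5@[2:5]
[6] read 'e'  n5⇒n1 (via fail)
[7] read 'a'  n1⇒n2
[8] read 'd'  n2⇒n3
[9] read 'c'  n3⇒n4  ** P1@[8:9]
[10] read 'c'  n4⇒n5  ** P0@[6:10],P5@[7:10]
[11] read 'b'  n5⇒n10 (via fail)
[12] read 'c'  n10⇒n11
[13] read 'e'  n11⇒n12
[14] read 'e'  n12⇒n13
[15] read 'e'  n13⇒n14
[16] read 'e'  n14⇒n15  ** P3@[11:16]
[17] read 'a'  n15⇒n2 (via fail)
[18] read 'c'  n2⇒n17 (via fail)
[19] read 'a'  n17⇒n16 (via fail)
[20] read 'd'  n16⇒n21
[21] read 'c'  n21⇒n22  ** P1@[20:21]
[22] read 'c'  n22⇒n23  ** P5@[19:22]
[23] read 'b'  n23⇒n10 (via fail)
[24] read 'c'  n10⇒n11
[25] read 'e'  n11⇒n12
[26] read 'e'  n12⇒n13
[27] read 'e'  n13⇒n14
[28] read 'e'  n14⇒n15  ** P3@[23:28]
[29] read 'a'  n15⇒n2 (via fail)
[30] read 'b'  n2⇒n10 (via fail)
[31] read 'c'  n10⇒n11
[32] read 'd'  n11⇒n6 (via fail)
[33] read 'a'  n6⇒n16 (via fail)
[34] read 'c'  n16⇒n17
[35] read 'a'  n17⇒n16 (via fail)
[36] read 'd'  n16⇒n21
[37] read 'c'  n21⇒n22  ** P1@[36:37]
[38] read 'c'  n22⇒n23  ** P5@[35:38]
[39] read 'a'  n23⇒n16 (via fail)
[40] read 'a'  n16⇒n16 (via fail)
[41] read 'a'  n16⇒n16 (via fail)
[42] read 'c'  n16⇒n17
[43] read 'c'  n17⇒n18
[44] read 'e'  n18⇒n19
[45] read 'a'  n19⇒n20  ** P4@[41:45]
[46] read 'b'  n20⇒n10 (via fail)
[47] read 'd'  n10⇒n6 (via fail)
[48] read 'e'  n6⇒n1 (via fail)
[49] read 'b'  n1⇒n10 (via fail)
[50] read 'd'  n10⇒n6 (via fail)
[51] read 'e'  n6⇒n1 (via fail)
[52] read 'e'  n1⇒n1 (via fail)
[53] read 'd'  n1⇒n6 (via fail)
[54] read 'e'  n6⇒n1 (via fail)
[55] read 'a'  n1⇒n2
[56] read 'd'  n2⇒n3
[57] read 'c'  n3⇒n4  ** P1@[56:57]
[58] read 'c'  n4⇒n5  ** P0@[54:58],P5@[55:58]
[59] read 'b'  n5⇒n10 (via fail)

All matches (sorted): [[4,1],[5,0],[5,5],[9,1],[10,0],[10,5],[16,3],[21,1],[22,5],[28,3],[37,1],[38,5],[45,4],[57,1],[58,0],[58,5]]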